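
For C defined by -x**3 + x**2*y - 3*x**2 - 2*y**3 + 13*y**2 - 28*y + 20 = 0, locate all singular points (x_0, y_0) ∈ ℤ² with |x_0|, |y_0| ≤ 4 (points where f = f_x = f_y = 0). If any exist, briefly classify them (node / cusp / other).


Singular points: {(0, 2)}; classification: node.

Compute partial derivatives:
  f_x = -3*x**2 + 2*x*y - 6*x.
  f_y = x**2 - 6*y**2 + 26*y - 28.
Scan x_0 ∈ {−4, ..., 4}. For each x_0, f_y(x_0, y) is a polynomial in y; find its integer roots y ∈ {−4, ..., 4}, then test f_x and f at those candidates.
  x = -4: f_y(-4, y) = -6*y**2 + 26*y - 12; no integer root y with |y| ≤ 4.
  x = -3: f_y(-3, y) = -6*y**2 + 26*y - 19; no integer root y with |y| ≤ 4.
  x = -2: f_y(-2, y) = -6*y**2 + 26*y - 24; vanishes at y ∈ {3}. (-2, 3): f_x = -12 ≠ 0.
  x = -1: f_y(-1, y) = -6*y**2 + 26*y - 27; no integer root y with |y| ≤ 4.
  x = 0: f_y(0, y) = -6*y**2 + 26*y - 28; vanishes at y ∈ {2}. (0, 2): f_x = 0, f = 0 — SINGULAR.
  x = 1: f_y(1, y) = -6*y**2 + 26*y - 27; no integer root y with |y| ≤ 4.
  x = 2: f_y(2, y) = -6*y**2 + 26*y - 24; vanishes at y ∈ {3}. (2, 3): f_x = -12 ≠ 0.
  x = 3: f_y(3, y) = -6*y**2 + 26*y - 19; no integer root y with |y| ≤ 4.
  x = 4: f_y(4, y) = -6*y**2 + 26*y - 12; no integer root y with |y| ≤ 4.
Only singular point on the grid: (0, 2).
Classify: substitute x = 0 + u, y = 2 + v and expand: f = -u**3 + u**2*v - u**2 - 2*v**3 + v**2.
No constant or linear terms (consistent with a singular point). Quadratic part: -u**2 + v**2. Cubic part: -u**3 + u**2*v - 2*v**3.
The quadratic part v**2 - u**2 = (v − u)(v + u) splits into two distinct linear factors, so there are two distinct tangent lines y − 2 = ±(x − 0) — this is a node (ordinary double point).
Classification: node.


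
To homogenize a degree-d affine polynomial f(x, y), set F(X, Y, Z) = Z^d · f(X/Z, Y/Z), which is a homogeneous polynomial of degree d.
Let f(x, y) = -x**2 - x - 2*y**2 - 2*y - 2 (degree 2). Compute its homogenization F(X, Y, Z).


F(X, Y, Z) = -X**2 - X*Z - 2*Y**2 - 2*Y*Z - 2*Z**2

deg(f) = 2.
Substitute x = X/Z, y = Y/Z into f, then multiply by Z^2.
  monomial -1·x^2·y^0 ↦ -1·X^2·Y^0·Z^0.
  monomial -1·x^1·y^0 ↦ -1·X^1·Y^0·Z^1.
  monomial -2·x^0·y^2 ↦ -2·X^0·Y^2·Z^0.
  monomial -2·x^0·y^1 ↦ -2·X^0·Y^1·Z^1.
  monomial -2·x^0·y^0 ↦ -2·X^0·Y^0·Z^2.
Collecting: F(X, Y, Z) = -X**2 - X*Z - 2*Y**2 - 2*Y*Z - 2*Z**2.


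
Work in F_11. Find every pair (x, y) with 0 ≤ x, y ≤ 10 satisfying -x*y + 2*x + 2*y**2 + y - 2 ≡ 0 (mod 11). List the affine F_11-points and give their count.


Affine F_11-points: {(1, 0), (3, 5), (3, 7), (4, 8), (4, 10), (6, 4), (8, 3), (8, 6), (10, 1), (10, 9)}; count = 10.

For each of the 121 pairs (x, y) ∈ F_11², evaluate f(x, y) mod 11. Record the zeros.
  x = 0: [0↦9, 1↦1, 2↦8, 3↦8, 4↦1, 5↦9, 6↦10, 7↦4, 8↦2, 9↦4, 10↦10]  zeros at y ∈ ∅
  x = 1: [0↦0, 1↦2, 2↦8, 3↦7, 4↦10, 5↦6, 6↦6, 7↦10, 8↦7, 9↦8, 10↦2]  zeros at y ∈ {0}
  x = 2: [0↦2, 1↦3, 2↦8, 3↦6, 4↦8, 5↦3, 6↦2, 7↦5, 8↦1, 9↦1, 10↦5]  zeros at y ∈ ∅
  x = 3: [0↦4, 1↦4, 2↦8, 3↦5, 4↦6, 5↦0, 6↦9, 7↦0, 8↦6, 9↦5, 10↦8]  zeros at y ∈ {5, 7}
  x = 4: [0↦6, 1↦5, 2↦8, 3↦4, 4↦4, 5↦8, 6↦5, 7↦6, 8↦0, 9↦9, 10↦0]  zeros at y ∈ {8, 10}
  x = 5: [0↦8, 1↦6, 2↦8, 3↦3, 4↦2, 5↦5, 6↦1, 7↦1, 8↦5, 9↦2, 10↦3]  zeros at y ∈ ∅
  x = 6: [0↦10, 1↦7, 2↦8, 3↦2, 4↦0, 5↦2, 6↦8, 7↦7, 8↦10, 9↦6, 10↦6]  zeros at y ∈ {4}
  x = 7: [0↦1, 1↦8, 2↦8, 3↦1, 4↦9, 5↦10, 6↦4, 7↦2, 8↦4, 9↦10, 10↦9]  zeros at y ∈ ∅
  x = 8: [0↦3, 1↦9, 2↦8, 3↦0, 4↦7, 5↦7, 6↦0, 7↦8, 8↦9, 9↦3, 10↦1]  zeros at y ∈ {3, 6}
  x = 9: [0↦5, 1↦10, 2↦8, 3↦10, 4↦5, 5↦4, 6↦7, 7↦3, 8↦3, 9↦7, 10↦4]  zeros at y ∈ ∅
  x = 10: [0↦7, 1↦0, 2↦8, 3↦9, 4↦3, 5↦1, 6↦3, 7↦9, 8↦8, 9↦0, 10↦7]  zeros at y ∈ {1, 9}
Collecting zeros: affine points = {(1, 0), (3, 5), (3, 7), (4, 8), (4, 10), (6, 4), (8, 3), (8, 6), (10, 1), (10, 9)}.
Total count |C(F_11)_aff| = 10.


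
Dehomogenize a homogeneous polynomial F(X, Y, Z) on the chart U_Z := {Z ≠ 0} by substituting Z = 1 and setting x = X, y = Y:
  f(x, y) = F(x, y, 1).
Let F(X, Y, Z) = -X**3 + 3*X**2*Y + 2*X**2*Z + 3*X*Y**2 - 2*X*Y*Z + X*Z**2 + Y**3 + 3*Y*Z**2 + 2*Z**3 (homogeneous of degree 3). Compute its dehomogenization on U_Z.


f(x, y) = -x**3 + 3*x**2*y + 2*x**2 + 3*x*y**2 - 2*x*y + x + y**3 + 3*y + 2

On U_Z we set Z = 1. Each monomial c·X^i·Y^j·Z^k in F becomes c·x^i·y^j·1^k = c·x^i·y^j.
Substituting Z = 1: F(X, Y, 1) = -x**3 + 3*x**2*y + 2*x**2 + 3*x*y**2 - 2*x*y + x + y**3 + 3*y + 2.
Note: deg(f) ≤ deg(F) = 3; strict inequality happens when F is divisible by Z (lost terms).


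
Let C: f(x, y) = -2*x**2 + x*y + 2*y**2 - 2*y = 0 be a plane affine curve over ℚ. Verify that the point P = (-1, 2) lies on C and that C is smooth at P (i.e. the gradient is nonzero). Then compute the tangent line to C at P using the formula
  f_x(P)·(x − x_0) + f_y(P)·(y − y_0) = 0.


Tangent line at P: 6*x + 5*y - 4 = 0.

Step 1: f(-1, 2) = 0, so P lies on C.
Step 2: partial derivatives
  f_x(x, y) = -4*x + y, f_y(x, y) = x + 4*y - 2.
  f_x(P) = 6, f_y(P) = 5 (gradient nonzero, so P is smooth).
Step 3: tangent line at P: 6·(x − -1) + 5·(y − 2) = 0.
Expanding: 6*x + 5*y - 4 = 0.


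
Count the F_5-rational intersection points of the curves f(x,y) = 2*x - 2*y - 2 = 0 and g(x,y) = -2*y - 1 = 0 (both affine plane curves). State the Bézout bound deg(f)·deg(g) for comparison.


Common zeros: {(3, 2)}; count = 1; Bézout bound = 1.

deg(f) = 1, deg(g) = 1, so Bézout bound = 1.
Scan x ∈ F_5. For each x, list the y ∈ F_5 with f(x, y) ≡ 0 and those with g(x, y) ≡ 0 (mod 5); the common zeros in that column are the intersection.
  x = 0: f ≡ 0 at y ∈ {4}; g ≡ 0 at y ∈ {2}; common: ∅.
  x = 1: f ≡ 0 at y ∈ {0}; g ≡ 0 at y ∈ {2}; common: ∅.
  x = 2: f ≡ 0 at y ∈ {1}; g ≡ 0 at y ∈ {2}; common: ∅.
  x = 3: f ≡ 0 at y ∈ {2}; g ≡ 0 at y ∈ {2}; common: {2}.
  x = 4: f ≡ 0 at y ∈ {3}; g ≡ 0 at y ∈ {2}; common: ∅.
Collecting: common zeros = {(3, 2)}, so the count is 1.
Comparison with the Bézout bound: 1 ≤ 1 = deg(f)·deg(g), as expected for curves with no common component (the bound is attained).


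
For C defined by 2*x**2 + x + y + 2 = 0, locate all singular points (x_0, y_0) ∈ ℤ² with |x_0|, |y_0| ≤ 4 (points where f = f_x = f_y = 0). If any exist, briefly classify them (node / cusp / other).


No singular points in the scanned grid; C is smooth there.

Compute partial derivatives:
  f_x = 4*x + 1.
  f_y = 1.
f_y = 1 is a nonzero constant, so f_y never vanishes: no point (x, y) can satisfy f = f_x = f_y = 0. In particular no (x, y) ∈ {−4, ..., 4}² is singular; the curve is smooth.


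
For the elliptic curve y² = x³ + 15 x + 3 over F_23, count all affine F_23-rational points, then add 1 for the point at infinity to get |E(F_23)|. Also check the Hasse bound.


Affine points = {(0, 7), (0, 16), (2, 8), (2, 15), (3, 11), (3, 12), (4, 9), (4, 14), (9, 4), (9, 19), (10, 7), (10, 16), (11, 2), (11, 21), (12, 5), (12, 18), (13, 7), (13, 16), (14, 6), (14, 17), (20, 0)}; affine count = 21; |E(F_23)| = 22.

Discriminant check: Δ ∝ 4a³ + 27b² = 4·15³ + 27·3² = 4·3375 + 27·9 ≡ 12 (mod 23). Nonzero ⇒ E is nonsingular.
For each x ∈ F_23, compute rhs = x³ + 15·x + 3 mod 23, then count y ∈ F_23 with y² ≡ rhs.
  x = 0: rhs = 3, matching y values: 7, 16 (2 points).
  x = 1: rhs = 19, matching y values: none (0 points).
  x = 2: rhs = 18, matching y values: 8, 15 (2 points).
  x = 3: rhs = 6, matching y values: 11, 12 (2 points).
  x = 4: rhs = 12, matching y values: 9, 14 (2 points).
  x = 5: rhs = 19, matching y values: none (0 points).
  x = 6: rhs = 10, matching y values: none (0 points).
  x = 7: rhs = 14, matching y values: none (0 points).
  x = 8: rhs = 14, matching y values: none (0 points).
  x = 9: rhs = 16, matching y values: 4, 19 (2 points).
  x = 10: rhs = 3, matching y values: 7, 16 (2 points).
  x = 11: rhs = 4, matching y values: 2, 21 (2 points).
  x = 12: rhs = 2, matching y values: 5, 18 (2 points).
  x = 13: rhs = 3, matching y values: 7, 16 (2 points).
  x = 14: rhs = 13, matching y values: 6, 17 (2 points).
  x = 15: rhs = 15, matching y values: none (0 points).
  x = 16: rhs = 15, matching y values: none (0 points).
  x = 17: rhs = 19, matching y values: none (0 points).
  x = 18: rhs = 10, matching y values: none (0 points).
  x = 19: rhs = 17, matching y values: none (0 points).
  x = 20: rhs = 0, matching y values: 0 (1 points).
  x = 21: rhs = 11, matching y values: none (0 points).
  x = 22: rhs = 10, matching y values: none (0 points).
Total affine count: 21.
Full point count |E(F_23)| = 21 + 1 = 22.
Hasse bound: |22 − (23+1)| = |-2| = 2 ≤ 2√23 ≈ 9.5917 ✓.


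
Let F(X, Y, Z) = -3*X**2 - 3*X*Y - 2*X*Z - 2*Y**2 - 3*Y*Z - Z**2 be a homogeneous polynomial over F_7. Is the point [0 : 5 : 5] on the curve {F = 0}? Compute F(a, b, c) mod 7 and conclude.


F(0,5,5) ≡ 4 (mod 7); P is NOT on the curve.

Evaluate F(0, 5, 5) term-by-term (mod 7).
  -3*X**2 ↦ -3·0·1·1 = 0
  -3*X*Y ↦ -3·0·5·1 = 0
  -2*X*Z ↦ -2·0·1·5 = 0
  -2*Y**2 ↦ -2·1·25·1 = -50
  -3*Y*Z ↦ -3·1·5·5 = -75
  -Z**2 ↦ -1·1·1·25 = -25
Sum: F(0, 5, 5) = (0) + (0) + (0) + (-50) + (-75) + (-25) = -150.
Reducing mod 7: -150 ≡ 4 (mod 7).
Since F(a, b, c) ≡ 4 ≠ 0 (mod 7), P does NOT lie on the curve.


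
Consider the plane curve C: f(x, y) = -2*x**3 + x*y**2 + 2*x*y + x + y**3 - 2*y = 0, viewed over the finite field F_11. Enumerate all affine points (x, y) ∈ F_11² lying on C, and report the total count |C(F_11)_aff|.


Affine F_11-points: {(0, 0), (1, 2), (2, 6), (3, 4), (3, 6), (3, 9), (4, 2), (5, 1), (6, 2), (6, 6), (6, 8), (7, 5), (8, 10), (9, 4), (10, 4)}; count = 15.

For each of the 121 pairs (x, y) ∈ F_11², evaluate f(x, y) mod 11. Record the zeros.
  x = 0: [0↦0, 1↦10, 2↦4, 3↦10, 4↦1, 5↦5, 6↦6, 7↦10, 8↦1, 9↦7, 10↦1]  zeros at y ∈ {0}
  x = 1: [0↦10, 1↦1, 2↦0, 3↦2, 4↦2, 5↦6, 6↦9, 7↦6, 8↦3, 9↦6, 10↦10]  zeros at y ∈ {2}
  x = 2: [0↦8, 1↦2, 2↦6, 3↦4, 4↦2, 5↦6, 6↦0, 7↦1, 8↦4, 9↦4, 10↦7]  zeros at y ∈ {6}
  x = 3: [0↦4, 1↦1, 2↦10, 3↦4, 4↦0, 5↦4, 6↦0, 7↦5, 8↦3, 9↦0, 10↦2]  zeros at y ∈ {4, 6, 9}
  x = 4: [0↦8, 1↦8, 2↦0, 3↦1, 4↦6, 5↦10, 6↦8, 7↦6, 8↦10, 9↦4, 10↦5]  zeros at y ∈ {2}
  x = 5: [0↦8, 1↦0, 2↦8, 3↦5, 4↦8, 5↦1, 6↦1, 7↦3, 8↦2, 9↦4, 10↦4]  zeros at y ∈ {1}
  x = 6: [0↦3, 1↦9, 2↦0, 3↦4, 4↦5, 5↦9, 6↦0, 7↦6, 8↦0, 9↦10, 10↦9]  zeros at y ∈ {2, 6, 8}
  x = 7: [0↦3, 1↦1, 2↦8, 3↦8, 4↦7, 5↦0, 6↦4, 7↦3, 8↦3, 9↦10, 10↦8]  zeros at y ∈ {5}
  x = 8: [0↦7, 1↦8, 2↦9, 3↦5, 4↦2, 5↦6, 6↦1, 7↦4, 8↦10, 9↦3, 10↦0]  zeros at y ∈ {10}
  x = 9: [0↦3, 1↦7, 2↦2, 3↦5, 4↦0, 5↦4, 6↦1, 7↦8, 8↦9, 9↦10, 10↦6]  zeros at y ∈ {4}
  x = 10: [0↦1, 1↦8, 2↦8, 3↦7, 4↦0, 5↦4, 6↦3, 7↦3, 8↦10, 9↦8, 10↦3]  zeros at y ∈ {4}
Collecting zeros: affine points = {(0, 0), (1, 2), (2, 6), (3, 4), (3, 6), (3, 9), (4, 2), (5, 1), (6, 2), (6, 6), (6, 8), (7, 5), (8, 10), (9, 4), (10, 4)}.
Total count |C(F_11)_aff| = 15.


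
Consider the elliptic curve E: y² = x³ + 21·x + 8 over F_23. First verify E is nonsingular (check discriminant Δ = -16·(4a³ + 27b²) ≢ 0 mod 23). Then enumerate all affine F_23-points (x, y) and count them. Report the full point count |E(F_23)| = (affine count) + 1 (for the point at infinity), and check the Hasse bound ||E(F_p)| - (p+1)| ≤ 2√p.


Affine points = {(0, 10), (0, 13), (2, 9), (2, 14), (3, 11), (3, 12), (4, 8), (4, 15), (5, 10), (5, 13), (9, 11), (9, 12), (11, 11), (11, 12), (15, 8), (15, 15), (16, 1), (16, 22), (18, 10), (18, 13), (21, 2), (21, 21), (22, 3), (22, 20)}; affine count = 24; |E(F_23)| = 25.

Discriminant check: Δ ∝ 4a³ + 27b² = 4·21³ + 27·8² = 4·9261 + 27·64 ≡ 17 (mod 23). Nonzero ⇒ E is nonsingular.
For each x ∈ F_23, compute rhs = x³ + 21·x + 8 mod 23, then count y ∈ F_23 with y² ≡ rhs.
  x = 0: rhs = 8, matching y values: 10, 13 (2 points).
  x = 1: rhs = 7, matching y values: none (0 points).
  x = 2: rhs = 12, matching y values: 9, 14 (2 points).
  x = 3: rhs = 6, matching y values: 11, 12 (2 points).
  x = 4: rhs = 18, matching y values: 8, 15 (2 points).
  x = 5: rhs = 8, matching y values: 10, 13 (2 points).
  x = 6: rhs = 5, matching y values: none (0 points).
  x = 7: rhs = 15, matching y values: none (0 points).
  x = 8: rhs = 21, matching y values: none (0 points).
  x = 9: rhs = 6, matching y values: 11, 12 (2 points).
  x = 10: rhs = 22, matching y values: none (0 points).
  x = 11: rhs = 6, matching y values: 11, 12 (2 points).
  x = 12: rhs = 10, matching y values: none (0 points).
  x = 13: rhs = 17, matching y values: none (0 points).
  x = 14: rhs = 10, matching y values: none (0 points).
  x = 15: rhs = 18, matching y values: 8, 15 (2 points).
  x = 16: rhs = 1, matching y values: 1, 22 (2 points).
  x = 17: rhs = 11, matching y values: none (0 points).
  x = 18: rhs = 8, matching y values: 10, 13 (2 points).
  x = 19: rhs = 21, matching y values: none (0 points).
  x = 20: rhs = 10, matching y values: none (0 points).
  x = 21: rhs = 4, matching y values: 2, 21 (2 points).
  x = 22: rhs = 9, matching y values: 3, 20 (2 points).
Total affine count: 24.
Full point count |E(F_23)| = 24 + 1 = 25.
Hasse bound: |25 − (23+1)| = |1| = 1 ≤ 2√23 ≈ 9.5917 ✓.


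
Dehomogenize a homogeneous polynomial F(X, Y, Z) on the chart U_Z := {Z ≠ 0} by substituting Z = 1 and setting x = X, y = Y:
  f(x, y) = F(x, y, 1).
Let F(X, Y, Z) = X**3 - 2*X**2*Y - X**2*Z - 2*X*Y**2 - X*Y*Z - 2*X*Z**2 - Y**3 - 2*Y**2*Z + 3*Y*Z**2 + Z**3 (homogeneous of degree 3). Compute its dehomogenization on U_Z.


f(x, y) = x**3 - 2*x**2*y - x**2 - 2*x*y**2 - x*y - 2*x - y**3 - 2*y**2 + 3*y + 1

On U_Z we set Z = 1. Each monomial c·X^i·Y^j·Z^k in F becomes c·x^i·y^j·1^k = c·x^i·y^j.
Substituting Z = 1: F(X, Y, 1) = x**3 - 2*x**2*y - x**2 - 2*x*y**2 - x*y - 2*x - y**3 - 2*y**2 + 3*y + 1.
Note: deg(f) ≤ deg(F) = 3; strict inequality happens when F is divisible by Z (lost terms).


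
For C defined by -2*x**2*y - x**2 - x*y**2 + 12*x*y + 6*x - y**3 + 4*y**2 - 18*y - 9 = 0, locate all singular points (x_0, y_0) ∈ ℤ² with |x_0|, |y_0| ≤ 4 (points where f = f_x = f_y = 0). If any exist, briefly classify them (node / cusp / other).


Singular points: {(3, 0)}; classification: node.

Compute partial derivatives:
  f_x = -4*x*y - 2*x - y**2 + 12*y + 6.
  f_y = -2*x**2 - 2*x*y + 12*x - 3*y**2 + 8*y - 18.
Scan x_0 ∈ {−4, ..., 4}. For each x_0, f_y(x_0, y) is a polynomial in y; find its integer roots y ∈ {−4, ..., 4}, then test f_x and f at those candidates.
  x = -4: f_y(-4, y) = -3*y**2 + 16*y - 98; no integer root y with |y| ≤ 4.
  x = -3: f_y(-3, y) = -3*y**2 + 14*y - 72; no integer root y with |y| ≤ 4.
  x = -2: f_y(-2, y) = -3*y**2 + 12*y - 50; no integer root y with |y| ≤ 4.
  x = -1: f_y(-1, y) = -3*y**2 + 10*y - 32; no integer root y with |y| ≤ 4.
  x = 0: f_y(0, y) = -3*y**2 + 8*y - 18; no integer root y with |y| ≤ 4.
  x = 1: f_y(1, y) = -3*y**2 + 6*y - 8; no integer root y with |y| ≤ 4.
  x = 2: f_y(2, y) = -3*y**2 + 4*y - 2; no integer root y with |y| ≤ 4.
  x = 3: f_y(3, y) = -3*y**2 + 2*y; vanishes at y ∈ {0}. (3, 0): f_x = 0, f = 0 — SINGULAR.
  x = 4: f_y(4, y) = -3*y**2 - 2; no integer root y with |y| ≤ 4.
Only singular point on the grid: (3, 0).
Classify: substitute x = 3 + u, y = 0 + v and expand: f = -2*u**2*v - u**2 - u*v**2 - v**3 + v**2.
No constant or linear terms (consistent with a singular point). Quadratic part: -u**2 + v**2. Cubic part: -2*u**2*v - u*v**2 - v**3.
The quadratic part v**2 - u**2 = (v − u)(v + u) splits into two distinct linear factors, so there are two distinct tangent lines y − 0 = ±(x − 3) — this is a node (ordinary double point).
Classification: node.


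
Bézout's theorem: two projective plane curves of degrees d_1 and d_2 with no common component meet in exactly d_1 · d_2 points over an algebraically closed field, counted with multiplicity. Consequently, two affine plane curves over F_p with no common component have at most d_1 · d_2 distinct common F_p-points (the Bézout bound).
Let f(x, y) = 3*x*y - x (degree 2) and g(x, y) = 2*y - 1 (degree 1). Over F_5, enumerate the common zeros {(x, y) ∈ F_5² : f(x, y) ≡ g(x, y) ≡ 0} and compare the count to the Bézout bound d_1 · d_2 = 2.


Common zeros: {(0, 3)}; count = 1; Bézout bound = 2.

deg(f) = 2, deg(g) = 1, so Bézout bound = 2.
Scan x ∈ F_5. For each x, list the y ∈ F_5 with f(x, y) ≡ 0 and those with g(x, y) ≡ 0 (mod 5); the common zeros in that column are the intersection.
  x = 0: f ≡ 0 at y ∈ {0, 1, 2, 3, 4}; g ≡ 0 at y ∈ {3}; common: {3}.
  x = 1: f ≡ 0 at y ∈ {2}; g ≡ 0 at y ∈ {3}; common: ∅.
  x = 2: f ≡ 0 at y ∈ {2}; g ≡ 0 at y ∈ {3}; common: ∅.
  x = 3: f ≡ 0 at y ∈ {2}; g ≡ 0 at y ∈ {3}; common: ∅.
  x = 4: f ≡ 0 at y ∈ {2}; g ≡ 0 at y ∈ {3}; common: ∅.
Collecting: common zeros = {(0, 3)}, so the count is 1.
Comparison with the Bézout bound: 1 ≤ 2 = deg(f)·deg(g), as expected for curves with no common component (the affine F_5-count falls short of the bound because intersections may lie at infinity, over extension fields, or carry multiplicity).


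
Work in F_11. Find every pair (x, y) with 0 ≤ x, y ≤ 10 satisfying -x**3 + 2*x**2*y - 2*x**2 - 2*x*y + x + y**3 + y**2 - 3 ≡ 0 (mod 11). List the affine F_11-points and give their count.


Affine F_11-points: {(0, 3), (0, 4), (2, 1), (3, 5), (3, 8), (5, 6), (6, 5), (7, 6), (9, 6), (9, 9), (10, 5)}; count = 11.

For each of the 121 pairs (x, y) ∈ F_11², evaluate f(x, y) mod 11. Record the zeros.
  x = 0: [0↦8, 1↦10, 2↦9, 3↦0, 4↦0, 5↦4, 6↦7, 7↦4, 8↦1, 9↦4, 10↦8]  zeros at y ∈ {3, 4}
  x = 1: [0↦6, 1↦8, 2↦7, 3↦9, 4↦9, 5↦2, 6↦5, 7↦2, 8↦10, 9↦2, 10↦6]  zeros at y ∈ ∅
  x = 2: [0↦5, 1↦0, 2↦3, 3↦9, 4↦2, 5↦10, 6↦6, 7↦7, 8↦8, 9↦4, 10↦1]  zeros at y ∈ {1}
  x = 3: [0↦10, 1↦2, 2↦2, 3↦5, 4↦6, 5↦0, 6↦4, 7↦2, 8↦0, 9↦4, 10↦9]  zeros at y ∈ {5, 8}
  x = 4: [0↦4, 1↦8, 2↦9, 3↦2, 4↦4, 5↦10, 6↦4, 7↦3, 8↦2, 9↦7, 10↦2]  zeros at y ∈ ∅
  x = 5: [0↦3, 1↦1, 2↦7, 3↦5, 4↦1, 5↦1, 6↦0, 7↦4, 8↦8, 9↦7, 10↦7]  zeros at y ∈ {6}
  x = 6: [0↦1, 1↦8, 2↦1, 3↦8, 4↦2, 5↦0, 6↦8, 7↦10, 8↦1, 9↦9, 10↦7]  zeros at y ∈ {5}
  x = 7: [0↦3, 1↦1, 2↦7, 3↦5, 4↦1, 5↦1, 6↦0, 7↦4, 8↦8, 9↦7, 10↦7]  zeros at y ∈ {6}
  x = 8: [0↦3, 1↦7, 2↦8, 3↦1, 4↦3, 5↦9, 6↦3, 7↦2, 8↦1, 9↦6, 10↦1]  zeros at y ∈ ∅
  x = 9: [0↦6, 1↦9, 2↦9, 3↦1, 4↦2, 5↦7, 6↦0, 7↦9, 8↦7, 9↦0, 10↦5]  zeros at y ∈ {6, 9}
  x = 10: [0↦6, 1↦1, 2↦4, 3↦10, 4↦3, 5↦0, 6↦7, 7↦8, 8↦9, 9↦5, 10↦2]  zeros at y ∈ {5}
Collecting zeros: affine points = {(0, 3), (0, 4), (2, 1), (3, 5), (3, 8), (5, 6), (6, 5), (7, 6), (9, 6), (9, 9), (10, 5)}.
Total count |C(F_11)_aff| = 11.


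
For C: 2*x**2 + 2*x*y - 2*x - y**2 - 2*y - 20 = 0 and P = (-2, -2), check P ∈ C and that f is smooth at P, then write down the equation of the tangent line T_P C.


Tangent line at P: -14*x - 2*y - 32 = 0.

Step 1: f(-2, -2) = 0, so P lies on C.
Step 2: partial derivatives
  f_x(x, y) = 4*x + 2*y - 2, f_y(x, y) = 2*x - 2*y - 2.
  f_x(P) = -14, f_y(P) = -2 (gradient nonzero, so P is smooth).
Step 3: tangent line at P: -14·(x − -2) + -2·(y − -2) = 0.
Expanding: -14*x - 2*y - 32 = 0.


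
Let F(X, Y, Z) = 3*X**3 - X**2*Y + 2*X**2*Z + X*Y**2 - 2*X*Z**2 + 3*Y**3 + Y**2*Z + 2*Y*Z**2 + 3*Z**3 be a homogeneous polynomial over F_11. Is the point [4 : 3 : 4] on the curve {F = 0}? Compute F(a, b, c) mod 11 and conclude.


F(4,3,4) ≡ 2 (mod 11); P is NOT on the curve.

Evaluate F(4, 3, 4) term-by-term (mod 11).
  3*X**3 ↦ 3·64·1·1 = 192
  -X**2*Y ↦ -1·16·3·1 = -48
  2*X**2*Z ↦ 2·16·1·4 = 128
  X*Y**2 ↦ 1·4·9·1 = 36
  -2*X*Z**2 ↦ -2·4·1·16 = -128
  3*Y**3 ↦ 3·1·27·1 = 81
  Y**2*Z ↦ 1·1·9·4 = 36
  2*Y*Z**2 ↦ 2·1·3·16 = 96
  3*Z**3 ↦ 3·1·1·64 = 192
Sum: F(4, 3, 4) = (192) + (-48) + (128) + (36) + (-128) + (81) + (36) + (96) + (192) = 585.
Reducing mod 11: 585 ≡ 2 (mod 11).
Since F(a, b, c) ≡ 2 ≠ 0 (mod 11), P does NOT lie on the curve.


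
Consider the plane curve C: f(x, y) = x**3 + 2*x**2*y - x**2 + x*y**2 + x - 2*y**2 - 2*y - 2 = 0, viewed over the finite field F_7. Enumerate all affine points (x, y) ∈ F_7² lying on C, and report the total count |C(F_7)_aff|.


Affine F_7-points: {(0, 2), (0, 4), (2, 4), (5, 1), (5, 4)}; count = 5.

For each of the 49 pairs (x, y) ∈ F_7², evaluate f(x, y) mod 7. Record the zeros.
  x = 0: [0↦5, 1↦1, 2↦0, 3↦2, 4↦0, 5↦1, 6↦5]  zeros at y ∈ {2, 4}
  x = 1: [0↦6, 1↦5, 2↦2, 3↦4, 4↦4, 5↦2, 6↦5]  zeros at y ∈ ∅
  x = 2: [0↦4, 1↦3, 2↦2, 3↦1, 4↦0, 5↦6, 6↦5]  zeros at y ∈ {4}
  x = 3: [0↦5, 1↦1, 2↦6, 3↦6, 4↦1, 5↦5, 6↦4]  zeros at y ∈ ∅
  x = 4: [0↦1, 1↦5, 2↦6, 3↦4, 4↦6, 5↦5, 6↦1]  zeros at y ∈ ∅
  x = 5: [0↦5, 1↦0, 2↦1, 3↦1, 4↦0, 5↦5, 6↦2]  zeros at y ∈ {1, 4}
  x = 6: [0↦2, 1↦6, 2↦4, 3↦3, 4↦3, 5↦4, 6↦6]  zeros at y ∈ ∅
Collecting zeros: affine points = {(0, 2), (0, 4), (2, 4), (5, 1), (5, 4)}.
Total count |C(F_7)_aff| = 5.


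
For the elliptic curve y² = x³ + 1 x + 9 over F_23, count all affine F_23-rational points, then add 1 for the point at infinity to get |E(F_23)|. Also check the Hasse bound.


Affine points = {(0, 3), (0, 20), (3, 4), (3, 19), (4, 10), (4, 13), (5, 1), (5, 22), (6, 1), (6, 22), (8, 0), (12, 1), (12, 22), (15, 8), (15, 15), (16, 2), (16, 21), (20, 5), (20, 18)}; affine count = 19; |E(F_23)| = 20.

Discriminant check: Δ ∝ 4a³ + 27b² = 4·1³ + 27·9² = 4·1 + 27·81 ≡ 6 (mod 23). Nonzero ⇒ E is nonsingular.
For each x ∈ F_23, compute rhs = x³ + 1·x + 9 mod 23, then count y ∈ F_23 with y² ≡ rhs.
  x = 0: rhs = 9, matching y values: 3, 20 (2 points).
  x = 1: rhs = 11, matching y values: none (0 points).
  x = 2: rhs = 19, matching y values: none (0 points).
  x = 3: rhs = 16, matching y values: 4, 19 (2 points).
  x = 4: rhs = 8, matching y values: 10, 13 (2 points).
  x = 5: rhs = 1, matching y values: 1, 22 (2 points).
  x = 6: rhs = 1, matching y values: 1, 22 (2 points).
  x = 7: rhs = 14, matching y values: none (0 points).
  x = 8: rhs = 0, matching y values: 0 (1 points).
  x = 9: rhs = 11, matching y values: none (0 points).
  x = 10: rhs = 7, matching y values: none (0 points).
  x = 11: rhs = 17, matching y values: none (0 points).
  x = 12: rhs = 1, matching y values: 1, 22 (2 points).
  x = 13: rhs = 11, matching y values: none (0 points).
  x = 14: rhs = 7, matching y values: none (0 points).
  x = 15: rhs = 18, matching y values: 8, 15 (2 points).
  x = 16: rhs = 4, matching y values: 2, 21 (2 points).
  x = 17: rhs = 17, matching y values: none (0 points).
  x = 18: rhs = 17, matching y values: none (0 points).
  x = 19: rhs = 10, matching y values: none (0 points).
  x = 20: rhs = 2, matching y values: 5, 18 (2 points).
  x = 21: rhs = 22, matching y values: none (0 points).
  x = 22: rhs = 7, matching y values: none (0 points).
Total affine count: 19.
Full point count |E(F_23)| = 19 + 1 = 20.
Hasse bound: |20 − (23+1)| = |-4| = 4 ≤ 2√23 ≈ 9.5917 ✓.


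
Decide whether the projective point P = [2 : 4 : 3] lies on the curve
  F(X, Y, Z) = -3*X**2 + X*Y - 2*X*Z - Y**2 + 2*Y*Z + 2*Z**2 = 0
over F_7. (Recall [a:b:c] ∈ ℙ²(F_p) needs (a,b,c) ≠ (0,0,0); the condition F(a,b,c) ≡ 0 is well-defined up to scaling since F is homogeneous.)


F(2,4,3) ≡ 3 (mod 7); P is NOT on the curve.

Evaluate F(2, 4, 3) term-by-term (mod 7).
  -3*X**2 ↦ -3·4·1·1 = -12
  X*Y ↦ 1·2·4·1 = 8
  -2*X*Z ↦ -2·2·1·3 = -12
  -Y**2 ↦ -1·1·16·1 = -16
  2*Y*Z ↦ 2·1·4·3 = 24
  2*Z**2 ↦ 2·1·1·9 = 18
Sum: F(2, 4, 3) = (-12) + (8) + (-12) + (-16) + (24) + (18) = 10.
Reducing mod 7: 10 ≡ 3 (mod 7).
Since F(a, b, c) ≡ 3 ≠ 0 (mod 7), P does NOT lie on the curve.


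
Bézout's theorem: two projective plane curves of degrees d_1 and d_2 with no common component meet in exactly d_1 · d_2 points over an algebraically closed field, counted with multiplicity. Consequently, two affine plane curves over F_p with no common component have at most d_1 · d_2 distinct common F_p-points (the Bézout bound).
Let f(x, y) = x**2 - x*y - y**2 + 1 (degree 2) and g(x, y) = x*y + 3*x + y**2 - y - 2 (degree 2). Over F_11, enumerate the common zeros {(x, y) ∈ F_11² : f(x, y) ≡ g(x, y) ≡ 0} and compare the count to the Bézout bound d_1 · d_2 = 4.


Common zeros: {(0, 10), (3, 6)}; count = 2; Bézout bound = 4.

deg(f) = 2, deg(g) = 2, so Bézout bound = 4.
Scan x ∈ F_11. For each x, list the y ∈ F_11 with f(x, y) ≡ 0 and those with g(x, y) ≡ 0 (mod 11); the common zeros in that column are the intersection.
  x = 0: f ≡ 0 at y ∈ {1, 10}; g ≡ 0 at y ∈ {2, 10}; common: {10}.
  x = 1: f ≡ 0 at y ∈ {1, 9}; g ≡ 0 at y ∈ ∅; common: ∅.
  x = 2: f ≡ 0 at y ∈ ∅; g ≡ 0 at y ∈ ∅; common: ∅.
  x = 3: f ≡ 0 at y ∈ {2, 6}; g ≡ 0 at y ∈ {3, 6}; common: {6}.
  x = 4: f ≡ 0 at y ∈ ∅; g ≡ 0 at y ∈ ∅; common: ∅.
  x = 5: f ≡ 0 at y ∈ ∅; g ≡ 0 at y ∈ ∅; common: ∅.
  x = 6: f ≡ 0 at y ∈ ∅; g ≡ 0 at y ∈ {1, 5}; common: ∅.
  x = 7: f ≡ 0 at y ∈ ∅; g ≡ 0 at y ∈ {7, 9}; common: ∅.
  x = 8: f ≡ 0 at y ∈ {5, 9}; g ≡ 0 at y ∈ {0, 4}; common: ∅.
  x = 9: f ≡ 0 at y ∈ ∅; g ≡ 0 at y ∈ ∅; common: ∅.
  x = 10: f ≡ 0 at y ∈ {2, 10}; g ≡ 0 at y ∈ ∅; common: ∅.
Collecting: common zeros = {(0, 10), (3, 6)}, so the count is 2.
Comparison with the Bézout bound: 2 ≤ 4 = deg(f)·deg(g), as expected for curves with no common component (the affine F_11-count falls short of the bound because intersections may lie at infinity, over extension fields, or carry multiplicity).


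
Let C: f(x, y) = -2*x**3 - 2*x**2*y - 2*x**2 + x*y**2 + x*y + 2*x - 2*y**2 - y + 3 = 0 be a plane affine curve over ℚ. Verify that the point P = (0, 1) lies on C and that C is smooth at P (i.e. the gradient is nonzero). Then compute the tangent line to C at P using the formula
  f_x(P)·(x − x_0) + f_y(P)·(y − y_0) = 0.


Tangent line at P: 4*x - 5*y + 5 = 0.

Step 1: f(0, 1) = 0, so P lies on C.
Step 2: partial derivatives
  f_x(x, y) = -6*x**2 - 4*x*y - 4*x + y**2 + y + 2, f_y(x, y) = -2*x**2 + 2*x*y + x - 4*y - 1.
  f_x(P) = 4, f_y(P) = -5 (gradient nonzero, so P is smooth).
Step 3: tangent line at P: 4·(x − 0) + -5·(y − 1) = 0.
Expanding: 4*x - 5*y + 5 = 0.


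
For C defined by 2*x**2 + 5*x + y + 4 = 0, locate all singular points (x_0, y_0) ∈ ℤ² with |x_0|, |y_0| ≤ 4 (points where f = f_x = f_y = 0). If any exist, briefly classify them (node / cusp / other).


No singular points in the scanned grid; C is smooth there.

Compute partial derivatives:
  f_x = 4*x + 5.
  f_y = 1.
f_y = 1 is a nonzero constant, so f_y never vanishes: no point (x, y) can satisfy f = f_x = f_y = 0. In particular no (x, y) ∈ {−4, ..., 4}² is singular; the curve is smooth.


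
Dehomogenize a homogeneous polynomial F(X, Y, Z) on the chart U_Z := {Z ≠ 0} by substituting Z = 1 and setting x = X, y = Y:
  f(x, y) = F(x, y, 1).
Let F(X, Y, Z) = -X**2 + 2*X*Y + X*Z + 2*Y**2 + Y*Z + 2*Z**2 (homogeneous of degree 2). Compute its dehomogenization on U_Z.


f(x, y) = -x**2 + 2*x*y + x + 2*y**2 + y + 2

On U_Z we set Z = 1. Each monomial c·X^i·Y^j·Z^k in F becomes c·x^i·y^j·1^k = c·x^i·y^j.
Substituting Z = 1: F(X, Y, 1) = -x**2 + 2*x*y + x + 2*y**2 + y + 2.
Note: deg(f) ≤ deg(F) = 2; strict inequality happens when F is divisible by Z (lost terms).


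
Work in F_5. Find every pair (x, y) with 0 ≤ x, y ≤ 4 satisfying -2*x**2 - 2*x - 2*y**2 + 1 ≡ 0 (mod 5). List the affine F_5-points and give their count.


Affine F_5-points: {(1, 1), (1, 4), (3, 1), (3, 4)}; count = 4.

For each of the 25 pairs (x, y) ∈ F_5², evaluate f(x, y) mod 5. Record the zeros.
  x = 0: [0↦1, 1↦4, 2↦3, 3↦3, 4↦4]  zeros at y ∈ ∅
  x = 1: [0↦2, 1↦0, 2↦4, 3↦4, 4↦0]  zeros at y ∈ {1, 4}
  x = 2: [0↦4, 1↦2, 2↦1, 3↦1, 4↦2]  zeros at y ∈ ∅
  x = 3: [0↦2, 1↦0, 2↦4, 3↦4, 4↦0]  zeros at y ∈ {1, 4}
  x = 4: [0↦1, 1↦4, 2↦3, 3↦3, 4↦4]  zeros at y ∈ ∅
Collecting zeros: affine points = {(1, 1), (1, 4), (3, 1), (3, 4)}.
Total count |C(F_5)_aff| = 4.


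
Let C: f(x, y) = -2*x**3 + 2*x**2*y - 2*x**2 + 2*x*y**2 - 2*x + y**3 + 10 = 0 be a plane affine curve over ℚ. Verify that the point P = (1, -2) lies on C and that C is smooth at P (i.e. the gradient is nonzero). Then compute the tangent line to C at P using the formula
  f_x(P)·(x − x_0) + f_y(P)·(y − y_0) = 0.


Tangent line at P: -12*x + 6*y + 24 = 0.

Step 1: f(1, -2) = 0, so P lies on C.
Step 2: partial derivatives
  f_x(x, y) = -6*x**2 + 4*x*y - 4*x + 2*y**2 - 2, f_y(x, y) = 2*x**2 + 4*x*y + 3*y**2.
  f_x(P) = -12, f_y(P) = 6 (gradient nonzero, so P is smooth).
Step 3: tangent line at P: -12·(x − 1) + 6·(y − -2) = 0.
Expanding: -12*x + 6*y + 24 = 0.


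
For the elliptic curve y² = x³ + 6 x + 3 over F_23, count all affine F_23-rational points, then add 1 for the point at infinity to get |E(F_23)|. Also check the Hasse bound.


Affine points = {(0, 7), (0, 16), (2, 0), (3, 5), (3, 18), (6, 5), (6, 18), (9, 2), (9, 21), (12, 3), (12, 20), (13, 1), (13, 22), (14, 5), (14, 18), (15, 8), (15, 15), (16, 3), (16, 20), (17, 2), (17, 21), (18, 3), (18, 20), (20, 2), (20, 21), (21, 11), (21, 12)}; affine count = 27; |E(F_23)| = 28.

Discriminant check: Δ ∝ 4a³ + 27b² = 4·6³ + 27·3² = 4·216 + 27·9 ≡ 3 (mod 23). Nonzero ⇒ E is nonsingular.
For each x ∈ F_23, compute rhs = x³ + 6·x + 3 mod 23, then count y ∈ F_23 with y² ≡ rhs.
  x = 0: rhs = 3, matching y values: 7, 16 (2 points).
  x = 1: rhs = 10, matching y values: none (0 points).
  x = 2: rhs = 0, matching y values: 0 (1 points).
  x = 3: rhs = 2, matching y values: 5, 18 (2 points).
  x = 4: rhs = 22, matching y values: none (0 points).
  x = 5: rhs = 20, matching y values: none (0 points).
  x = 6: rhs = 2, matching y values: 5, 18 (2 points).
  x = 7: rhs = 20, matching y values: none (0 points).
  x = 8: rhs = 11, matching y values: none (0 points).
  x = 9: rhs = 4, matching y values: 2, 21 (2 points).
  x = 10: rhs = 5, matching y values: none (0 points).
  x = 11: rhs = 20, matching y values: none (0 points).
  x = 12: rhs = 9, matching y values: 3, 20 (2 points).
  x = 13: rhs = 1, matching y values: 1, 22 (2 points).
  x = 14: rhs = 2, matching y values: 5, 18 (2 points).
  x = 15: rhs = 18, matching y values: 8, 15 (2 points).
  x = 16: rhs = 9, matching y values: 3, 20 (2 points).
  x = 17: rhs = 4, matching y values: 2, 21 (2 points).
  x = 18: rhs = 9, matching y values: 3, 20 (2 points).
  x = 19: rhs = 7, matching y values: none (0 points).
  x = 20: rhs = 4, matching y values: 2, 21 (2 points).
  x = 21: rhs = 6, matching y values: 11, 12 (2 points).
  x = 22: rhs = 19, matching y values: none (0 points).
Total affine count: 27.
Full point count |E(F_23)| = 27 + 1 = 28.
Hasse bound: |28 − (23+1)| = |4| = 4 ≤ 2√23 ≈ 9.5917 ✓.


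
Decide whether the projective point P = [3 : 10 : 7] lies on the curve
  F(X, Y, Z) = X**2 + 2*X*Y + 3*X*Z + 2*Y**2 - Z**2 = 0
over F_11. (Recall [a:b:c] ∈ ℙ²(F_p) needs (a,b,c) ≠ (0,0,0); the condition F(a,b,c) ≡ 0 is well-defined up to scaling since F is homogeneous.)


F(3,10,7) ≡ 8 (mod 11); P is NOT on the curve.

Evaluate F(3, 10, 7) term-by-term (mod 11).
  X**2 ↦ 1·9·1·1 = 9
  2*X*Y ↦ 2·3·10·1 = 60
  3*X*Z ↦ 3·3·1·7 = 63
  2*Y**2 ↦ 2·1·100·1 = 200
  -Z**2 ↦ -1·1·1·49 = -49
Sum: F(3, 10, 7) = (9) + (60) + (63) + (200) + (-49) = 283.
Reducing mod 11: 283 ≡ 8 (mod 11).
Since F(a, b, c) ≡ 8 ≠ 0 (mod 11), P does NOT lie on the curve.


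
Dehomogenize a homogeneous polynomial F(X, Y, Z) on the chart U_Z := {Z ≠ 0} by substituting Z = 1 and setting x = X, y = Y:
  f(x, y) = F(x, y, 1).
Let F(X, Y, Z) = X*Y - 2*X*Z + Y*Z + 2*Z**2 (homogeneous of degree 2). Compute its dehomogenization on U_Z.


f(x, y) = x*y - 2*x + y + 2

On U_Z we set Z = 1. Each monomial c·X^i·Y^j·Z^k in F becomes c·x^i·y^j·1^k = c·x^i·y^j.
Substituting Z = 1: F(X, Y, 1) = x*y - 2*x + y + 2.
Note: deg(f) ≤ deg(F) = 2; strict inequality happens when F is divisible by Z (lost terms).


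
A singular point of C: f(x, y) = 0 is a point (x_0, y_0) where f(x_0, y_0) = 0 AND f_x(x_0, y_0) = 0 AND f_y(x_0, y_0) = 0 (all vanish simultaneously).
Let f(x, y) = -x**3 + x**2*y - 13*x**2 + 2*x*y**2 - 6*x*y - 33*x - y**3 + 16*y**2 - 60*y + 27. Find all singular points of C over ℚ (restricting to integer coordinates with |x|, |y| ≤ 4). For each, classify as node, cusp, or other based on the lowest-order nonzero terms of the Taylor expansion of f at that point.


Singular points: {(-3, 3)}; classification: node.

Compute partial derivatives:
  f_x = -3*x**2 + 2*x*y - 26*x + 2*y**2 - 6*y - 33.
  f_y = x**2 + 4*x*y - 6*x - 3*y**2 + 32*y - 60.
Scan x_0 ∈ {−4, ..., 4}. For each x_0, f_y(x_0, y) is a polynomial in y; find its integer roots y ∈ {−4, ..., 4}, then test f_x and f at those candidates.
  x = -4: f_y(-4, y) = -3*y**2 + 16*y - 20; vanishes at y ∈ {2}. (-4, 2): f_x = 3 ≠ 0.
  x = -3: f_y(-3, y) = -3*y**2 + 20*y - 33; vanishes at y ∈ {3}. (-3, 3): f_x = 0, f = 0 — SINGULAR.
  x = -2: f_y(-2, y) = -3*y**2 + 24*y - 44; no integer root y with |y| ≤ 4.
  x = -1: f_y(-1, y) = -3*y**2 + 28*y - 53; no integer root y with |y| ≤ 4.
  x = 0: f_y(0, y) = -3*y**2 + 32*y - 60; no integer root y with |y| ≤ 4.
  x = 1: f_y(1, y) = -3*y**2 + 36*y - 65; no integer root y with |y| ≤ 4.
  x = 2: f_y(2, y) = -3*y**2 + 40*y - 68; vanishes at y ∈ {2}. (2, 2): f_x = -93 ≠ 0.
  x = 3: f_y(3, y) = -3*y**2 + 44*y - 69; no integer root y with |y| ≤ 4.
  x = 4: f_y(4, y) = -3*y**2 + 48*y - 68; no integer root y with |y| ≤ 4.
Only singular point on the grid: (-3, 3).
Classify: substitute x = -3 + u, y = 3 + v and expand: f = -u**3 + u**2*v - u**2 + 2*u*v**2 - v**3 + v**2.
No constant or linear terms (consistent with a singular point). Quadratic part: -u**2 + v**2. Cubic part: -u**3 + u**2*v + 2*u*v**2 - v**3.
The quadratic part v**2 - u**2 = (v − u)(v + u) splits into two distinct linear factors, so there are two distinct tangent lines y − 3 = ±(x − -3) — this is a node (ordinary double point).
Classification: node.


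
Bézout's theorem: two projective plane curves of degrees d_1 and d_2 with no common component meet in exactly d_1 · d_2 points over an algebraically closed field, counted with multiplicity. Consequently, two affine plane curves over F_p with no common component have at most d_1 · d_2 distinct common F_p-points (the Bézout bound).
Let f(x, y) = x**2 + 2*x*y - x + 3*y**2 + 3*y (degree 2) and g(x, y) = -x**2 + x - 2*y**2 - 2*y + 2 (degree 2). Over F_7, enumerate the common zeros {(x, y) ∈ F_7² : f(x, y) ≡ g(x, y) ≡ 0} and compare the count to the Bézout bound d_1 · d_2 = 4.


Common zeros: ∅; count = 0; Bézout bound = 4.

deg(f) = 2, deg(g) = 2, so Bézout bound = 4.
Scan x ∈ F_7. For each x, list the y ∈ F_7 with f(x, y) ≡ 0 and those with g(x, y) ≡ 0 (mod 7); the common zeros in that column are the intersection.
  x = 0: f ≡ 0 at y ∈ {0, 6}; g ≡ 0 at y ∈ ∅; common: ∅.
  x = 1: f ≡ 0 at y ∈ {0, 3}; g ≡ 0 at y ∈ ∅; common: ∅.
  x = 2: f ≡ 0 at y ∈ {2, 5}; g ≡ 0 at y ∈ {0, 6}; common: ∅.
  x = 3: f ≡ 0 at y ∈ {5, 6}; g ≡ 0 at y ∈ {3}; common: ∅.
  x = 4: f ≡ 0 at y ∈ ∅; g ≡ 0 at y ∈ {1, 5}; common: ∅.
  x = 5: f ≡ 0 at y ∈ ∅; g ≡ 0 at y ∈ {3}; common: ∅.
  x = 6: f ≡ 0 at y ∈ ∅; g ≡ 0 at y ∈ {0, 6}; common: ∅.
Collecting: common zeros = ∅, so the count is 0.
Comparison with the Bézout bound: 0 ≤ 4 = deg(f)·deg(g), as expected for curves with no common component (the affine F_7-count falls short of the bound because intersections may lie at infinity, over extension fields, or carry multiplicity).


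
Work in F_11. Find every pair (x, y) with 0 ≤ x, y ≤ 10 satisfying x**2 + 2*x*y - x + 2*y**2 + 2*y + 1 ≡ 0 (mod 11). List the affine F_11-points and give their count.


Affine F_11-points: {(2, 1), (2, 7), (5, 6), (5, 10), (6, 6), (6, 9), (7, 7), (8, 1), (9, 2), (9, 10), (10, 2), (10, 9)}; count = 12.

For each of the 121 pairs (x, y) ∈ F_11², evaluate f(x, y) mod 11. Record the zeros.
  x = 0: [0↦1, 1↦5, 2↦2, 3↦3, 4↦8, 5↦6, 6↦8, 7↦3, 8↦2, 9↦5, 10↦1]  zeros at y ∈ ∅
  x = 1: [0↦1, 1↦7, 2↦6, 3↦9, 4↦5, 5↦5, 6↦9, 7↦6, 8↦7, 9↦1, 10↦10]  zeros at y ∈ ∅
  x = 2: [0↦3, 1↦0, 2↦1, 3↦6, 4↦4, 5↦6, 6↦1, 7↦0, 8↦3, 9↦10, 10↦10]  zeros at y ∈ {1, 7}
  x = 3: [0↦7, 1↦6, 2↦9, 3↦5, 4↦5, 5↦9, 6↦6, 7↦7, 8↦1, 9↦10, 10↦1]  zeros at y ∈ ∅
  x = 4: [0↦2, 1↦3, 2↦8, 3↦6, 4↦8, 5↦3, 6↦2, 7↦5, 8↦1, 9↦1, 10↦5]  zeros at y ∈ ∅
  x = 5: [0↦10, 1↦2, 2↦9, 3↦9, 4↦2, 5↦10, 6↦0, 7↦5, 8↦3, 9↦5, 10↦0]  zeros at y ∈ {6, 10}
  x = 6: [0↦9, 1↦3, 2↦1, 3↦3, 4↦9, 5↦8, 6↦0, 7↦7, 8↦7, 9↦0, 10↦8]  zeros at y ∈ {6, 9}
  x = 7: [0↦10, 1↦6, 2↦6, 3↦10, 4↦7, 5↦8, 6↦2, 7↦0, 8↦2, 9↦8, 10↦7]  zeros at y ∈ {7}
  x = 8: [0↦2, 1↦0, 2↦2, 3↦8, 4↦7, 5↦10, 6↦6, 7↦6, 8↦10, 9↦7, 10↦8]  zeros at y ∈ {1}
  x = 9: [0↦7, 1↦7, 2↦0, 3↦8, 4↦9, 5↦3, 6↦1, 7↦3, 8↦9, 9↦8, 10↦0]  zeros at y ∈ {2, 10}
  x = 10: [0↦3, 1↦5, 2↦0, 3↦10, 4↦2, 5↦9, 6↦9, 7↦2, 8↦10, 9↦0, 10↦5]  zeros at y ∈ {2, 9}
Collecting zeros: affine points = {(2, 1), (2, 7), (5, 6), (5, 10), (6, 6), (6, 9), (7, 7), (8, 1), (9, 2), (9, 10), (10, 2), (10, 9)}.
Total count |C(F_11)_aff| = 12.


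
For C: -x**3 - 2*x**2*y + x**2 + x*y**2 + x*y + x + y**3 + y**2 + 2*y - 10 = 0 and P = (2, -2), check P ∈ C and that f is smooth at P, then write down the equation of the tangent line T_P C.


Tangent line at P: 11*x - 4*y - 30 = 0.

Step 1: f(2, -2) = 0, so P lies on C.
Step 2: partial derivatives
  f_x(x, y) = -3*x**2 - 4*x*y + 2*x + y**2 + y + 1, f_y(x, y) = -2*x**2 + 2*x*y + x + 3*y**2 + 2*y + 2.
  f_x(P) = 11, f_y(P) = -4 (gradient nonzero, so P is smooth).
Step 3: tangent line at P: 11·(x − 2) + -4·(y − -2) = 0.
Expanding: 11*x - 4*y - 30 = 0.


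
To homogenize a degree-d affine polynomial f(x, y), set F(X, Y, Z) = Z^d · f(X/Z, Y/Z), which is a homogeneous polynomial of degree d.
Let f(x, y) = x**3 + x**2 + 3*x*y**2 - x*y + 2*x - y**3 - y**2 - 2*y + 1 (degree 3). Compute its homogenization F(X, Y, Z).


F(X, Y, Z) = X**3 + X**2*Z + 3*X*Y**2 - X*Y*Z + 2*X*Z**2 - Y**3 - Y**2*Z - 2*Y*Z**2 + Z**3

deg(f) = 3.
Substitute x = X/Z, y = Y/Z into f, then multiply by Z^3.
  monomial 1·x^3·y^0 ↦ 1·X^3·Y^0·Z^0.
  monomial 1·x^2·y^0 ↦ 1·X^2·Y^0·Z^1.
  monomial 3·x^1·y^2 ↦ 3·X^1·Y^2·Z^0.
  monomial -1·x^1·y^1 ↦ -1·X^1·Y^1·Z^1.
  monomial 2·x^1·y^0 ↦ 2·X^1·Y^0·Z^2.
  monomial -1·x^0·y^3 ↦ -1·X^0·Y^3·Z^0.
  monomial -1·x^0·y^2 ↦ -1·X^0·Y^2·Z^1.
  monomial -2·x^0·y^1 ↦ -2·X^0·Y^1·Z^2.
  monomial 1·x^0·y^0 ↦ 1·X^0·Y^0·Z^3.
Collecting: F(X, Y, Z) = X**3 + X**2*Z + 3*X*Y**2 - X*Y*Z + 2*X*Z**2 - Y**3 - Y**2*Z - 2*Y*Z**2 + Z**3.


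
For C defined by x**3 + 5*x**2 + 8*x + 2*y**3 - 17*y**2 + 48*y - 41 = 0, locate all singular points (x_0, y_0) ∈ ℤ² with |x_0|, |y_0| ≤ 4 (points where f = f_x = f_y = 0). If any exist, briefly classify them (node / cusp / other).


Singular points: {(-2, 3)}; classification: node.

Compute partial derivatives:
  f_x = 3*x**2 + 10*x + 8.
  f_y = 6*y**2 - 34*y + 48.
Scan x_0 ∈ {−4, ..., 4}. For each x_0, f_y(x_0, y) is a polynomial in y; find its integer roots y ∈ {−4, ..., 4}, then test f_x and f at those candidates.
  x = -4: f_y(-4, y) = 6*y**2 - 34*y + 48; vanishes at y ∈ {3}. (-4, 3): f_x = 16 ≠ 0.
  x = -3: f_y(-3, y) = 6*y**2 - 34*y + 48; vanishes at y ∈ {3}. (-3, 3): f_x = 5 ≠ 0.
  x = -2: f_y(-2, y) = 6*y**2 - 34*y + 48; vanishes at y ∈ {3}. (-2, 3): f_x = 0, f = 0 — SINGULAR.
  x = -1: f_y(-1, y) = 6*y**2 - 34*y + 48; vanishes at y ∈ {3}. (-1, 3): f_x = 1 ≠ 0.
  x = 0: f_y(0, y) = 6*y**2 - 34*y + 48; vanishes at y ∈ {3}. (0, 3): f_x = 8 ≠ 0.
  x = 1: f_y(1, y) = 6*y**2 - 34*y + 48; vanishes at y ∈ {3}. (1, 3): f_x = 21 ≠ 0.
  x = 2: f_y(2, y) = 6*y**2 - 34*y + 48; vanishes at y ∈ {3}. (2, 3): f_x = 40 ≠ 0.
  x = 3: f_y(3, y) = 6*y**2 - 34*y + 48; vanishes at y ∈ {3}. (3, 3): f_x = 65 ≠ 0.
  x = 4: f_y(4, y) = 6*y**2 - 34*y + 48; vanishes at y ∈ {3}. (4, 3): f_x = 96 ≠ 0.
Only singular point on the grid: (-2, 3).
Classify: substitute x = -2 + u, y = 3 + v and expand: f = u**3 - u**2 + 2*v**3 + v**2.
No constant or linear terms (consistent with a singular point). Quadratic part: -u**2 + v**2. Cubic part: u**3 + 2*v**3.
The quadratic part v**2 - u**2 = (v − u)(v + u) splits into two distinct linear factors, so there are two distinct tangent lines y − 3 = ±(x − -2) — this is a node (ordinary double point).
Classification: node.
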